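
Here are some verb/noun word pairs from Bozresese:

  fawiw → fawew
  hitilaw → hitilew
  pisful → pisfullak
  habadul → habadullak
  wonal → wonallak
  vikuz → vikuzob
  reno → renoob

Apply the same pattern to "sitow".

hitilaw and wonal both have last vowel 'a' yet inflect differently (hitilew, wonallak), so the last vowel is not what conditions the rule; the final letter is.
"sitow" ends in -w. The stems ending in -w (fawiw → fawew, hitilaw → hitilew) change the last vowel to 'e'.
The other patterns: stems ending in -l double the final consonant and add -ak; stems ending in -o or -z add -ob.
So sitow → sitew.

sitew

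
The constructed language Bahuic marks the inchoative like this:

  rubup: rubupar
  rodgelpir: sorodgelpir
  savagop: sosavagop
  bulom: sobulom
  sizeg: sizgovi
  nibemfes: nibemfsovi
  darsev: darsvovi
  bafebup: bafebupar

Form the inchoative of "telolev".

telolvovi

"telolev" has last vowel 'e'. The stems whose last vowel is 'e' (nibemfes → nibemfsovi, darsev → darsvovi, sizeg → sizgovi) delete the last vowel and add -ovi.
The other patterns: stems whose last vowel is 'u' add -ar; stems whose last vowel is 'i' or 'o' add the prefix so-.
So telolev → telolvovi.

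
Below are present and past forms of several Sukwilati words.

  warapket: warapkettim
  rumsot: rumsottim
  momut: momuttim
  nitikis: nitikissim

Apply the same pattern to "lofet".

lofettim

Every pair shown (warapket → warapkettim, rumsot → rumsottim, momut → momuttim, …) follows the same rule: double the final consonant and add -im.
So lofet → lofettim.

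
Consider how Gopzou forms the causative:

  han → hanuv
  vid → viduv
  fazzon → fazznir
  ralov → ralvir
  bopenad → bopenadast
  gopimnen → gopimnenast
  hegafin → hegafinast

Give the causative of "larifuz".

larifuzast

han and fazzon both end in -n yet inflect differently (hanuv, fazznir), so the final letter is not what conditions the rule; the number of vowels is.
"larifuz" has 3 vowels. The stems with 3 vowels (bopenad → bopenadast, gopimnen → gopimnenast, hegafin → hegafinast) add -ast.
So larifuz → larifuzast.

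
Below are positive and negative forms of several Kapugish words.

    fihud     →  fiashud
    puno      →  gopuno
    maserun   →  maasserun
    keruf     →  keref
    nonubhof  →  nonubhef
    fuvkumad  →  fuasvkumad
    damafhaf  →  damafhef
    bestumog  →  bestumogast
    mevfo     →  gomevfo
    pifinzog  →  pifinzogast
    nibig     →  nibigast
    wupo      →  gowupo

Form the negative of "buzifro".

gobuzifro

mevfo and nonubhof both have last vowel 'o' yet inflect differently (gomevfo, nonubhef), so the last vowel is not what conditions the rule; the final letter is.
"buzifro" ends in -o. The stems ending in -o (mevfo → gomevfo, puno → gopuno, wupo → gowupo) add the prefix go-.
So buzifro → gobuzifro.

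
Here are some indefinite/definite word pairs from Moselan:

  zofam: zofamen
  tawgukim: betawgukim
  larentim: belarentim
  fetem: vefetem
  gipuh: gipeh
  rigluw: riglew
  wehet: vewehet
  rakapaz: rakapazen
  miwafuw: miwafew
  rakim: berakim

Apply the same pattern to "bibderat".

bibderaten

"bibderat" has last vowel 'a'. The stems whose last vowel is 'a' (zofam → zofamen, rakapaz → rakapazen) add -en.
The other patterns: stems whose last vowel is 'u' change the last vowel to 'e'; stems whose last vowel is 'e' add the prefix ve-; stems whose last vowel is 'i' add the prefix be-.
So bibderat → bibderaten.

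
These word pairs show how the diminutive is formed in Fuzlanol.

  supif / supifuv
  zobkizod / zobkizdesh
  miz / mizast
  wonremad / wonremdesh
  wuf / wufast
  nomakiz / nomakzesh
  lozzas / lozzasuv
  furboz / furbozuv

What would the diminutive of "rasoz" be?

rasozuv

miz and furboz both end in -z yet inflect differently (mizast, furbozuv), so the final letter is not what conditions the rule; the number of vowels is.
"rasoz" has 2 vowels. The stems with 2 vowels (furboz → furbozuv, lozzas → lozzasuv, supif → supifuv) add -uv.
So rasoz → rasozuv.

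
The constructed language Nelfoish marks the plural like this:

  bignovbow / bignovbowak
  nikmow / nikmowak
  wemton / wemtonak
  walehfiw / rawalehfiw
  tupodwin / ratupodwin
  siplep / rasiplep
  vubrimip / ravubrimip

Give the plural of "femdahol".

femdaholak

"femdahol" has last vowel 'o'. The stems whose last vowel is 'o' (bignovbow → bignovbowak, nikmow → nikmowak, wemton → wemtonak) add -ak.
The other pattern: stems whose last vowel is 'e' or 'i' add the prefix ra-.
So femdahol → femdaholak.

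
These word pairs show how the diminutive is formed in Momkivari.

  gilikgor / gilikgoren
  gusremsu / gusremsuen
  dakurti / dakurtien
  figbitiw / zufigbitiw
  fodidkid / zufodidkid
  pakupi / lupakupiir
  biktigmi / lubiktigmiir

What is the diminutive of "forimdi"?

zuforimdi

"forimdi" begins with f-. The stems beginning with f- (figbitiw → zufigbitiw, fodidkid → zufodidkid) add the prefix zu-.
The other patterns: stems beginning with d- or g- add -en; stems beginning with b- or p- add lu- … -ir around the stem.
So forimdi → zuforimdi.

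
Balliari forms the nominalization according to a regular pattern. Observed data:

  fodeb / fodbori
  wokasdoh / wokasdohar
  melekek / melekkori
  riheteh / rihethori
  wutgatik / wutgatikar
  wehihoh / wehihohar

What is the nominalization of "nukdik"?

nukdikar

melekek and wutgatik both end in -k yet inflect differently (melekkori, wutgatikar), so the final letter is not what conditions the rule; the last vowel is.
"nukdik" has last vowel 'i'. The one such stem in the data (wutgatik → wutgatikar) adds -ar, so the same rule applies.
The other pattern: stems whose last vowel is 'e' delete the last vowel and add -ori.
So nukdik → nukdikar.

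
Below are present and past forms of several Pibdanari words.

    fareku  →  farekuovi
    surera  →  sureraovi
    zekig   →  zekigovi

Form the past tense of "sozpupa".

sozpupaovi

Every pair shown (fareku → farekuovi, surera → sureraovi, zekig → zekigovi) follows the same rule: add -ovi.
So sozpupa → sozpupaovi.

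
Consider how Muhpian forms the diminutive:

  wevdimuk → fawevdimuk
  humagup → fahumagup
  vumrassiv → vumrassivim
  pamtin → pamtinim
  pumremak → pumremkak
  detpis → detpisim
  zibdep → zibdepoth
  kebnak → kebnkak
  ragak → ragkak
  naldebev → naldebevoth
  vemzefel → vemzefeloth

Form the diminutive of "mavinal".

wevdimuk and pumremak both end in -k yet inflect differently (fawevdimuk, pumremkak), so the final letter is not what conditions the rule; the last vowel is.
"mavinal" has last vowel 'a'. The stems whose last vowel is 'a' (pumremak → pumremkak, ragak → ragkak, kebnak → kebnkak) delete the last vowel and add -ak.
So mavinal → mavinlak.

mavinlak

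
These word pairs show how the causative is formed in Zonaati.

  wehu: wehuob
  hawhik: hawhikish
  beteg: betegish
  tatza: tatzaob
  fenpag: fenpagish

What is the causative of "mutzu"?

fenpag and tatza both have last vowel 'a' yet inflect differently (fenpagish, tatzaob), so the last vowel is not what conditions the rule; whether the stem ends in a vowel or a consonant is.
"mutzu" ends in a vowel. The stems ending in a vowel (tatza → tatzaob, wehu → wehuob) add -ob.
The other pattern: stems ending in a consonant add -ish.
So mutzu → mutzuob.

mutzuob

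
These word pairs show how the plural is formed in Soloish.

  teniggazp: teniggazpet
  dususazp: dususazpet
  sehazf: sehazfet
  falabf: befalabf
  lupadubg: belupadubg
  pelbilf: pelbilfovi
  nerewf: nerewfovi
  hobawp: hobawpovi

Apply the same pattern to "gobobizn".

sehazf and falabf both end in -f yet inflect differently (sehazfet, befalabf), so the final letter is not what conditions the rule; the second-to-last letter is.
"gobobizn" has second-to-last letter 'z'. The stems whose second-to-last letter is 'z' (teniggazp → teniggazpet, dususazp → dususazpet, sehazf → sehazfet) add -et.
The other patterns: stems whose second-to-last letter is 'b' add the prefix be-; stems whose second-to-last letter is 'l' or 'w' add -ovi.
So gobobizn → gobobiznet.

gobobiznet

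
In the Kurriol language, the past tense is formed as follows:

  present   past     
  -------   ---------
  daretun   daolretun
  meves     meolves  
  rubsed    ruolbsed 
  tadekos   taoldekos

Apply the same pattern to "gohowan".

goolhowan

Every pair shown (daretun → daolretun, meves → meolves, rubsed → ruolbsed, …) follows the same rule: insert -ol- after the first vowel.
So gohowan → goolhowan.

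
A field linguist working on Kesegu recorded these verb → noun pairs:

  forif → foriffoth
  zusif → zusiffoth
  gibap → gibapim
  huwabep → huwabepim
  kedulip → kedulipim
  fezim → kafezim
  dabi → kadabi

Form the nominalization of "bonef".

"bonef" ends in -f. The stems ending in -f (forif → foriffoth, zusif → zusiffoth) double the final consonant and add -oth.
The other patterns: stems ending in -p add -im; stems ending in -i or -m add the prefix ka-.
So bonef → boneffoth.

boneffoth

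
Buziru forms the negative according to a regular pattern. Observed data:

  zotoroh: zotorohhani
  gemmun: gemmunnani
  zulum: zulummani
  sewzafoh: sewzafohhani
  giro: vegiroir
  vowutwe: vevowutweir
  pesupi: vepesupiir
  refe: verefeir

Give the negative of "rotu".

verotuir

zotoroh and giro both have last vowel 'o' yet inflect differently (zotorohhani, vegiroir), so the last vowel is not what conditions the rule; whether the stem ends in a vowel or a consonant is.
"rotu" ends in a vowel. The stems ending in a vowel (giro → vegiroir, vowutwe → vevowutweir, pesupi → vepesupiir) add ve- … -ir around the stem.
The other pattern: stems ending in a consonant double the final consonant and add -ani.
So rotu → verotuir.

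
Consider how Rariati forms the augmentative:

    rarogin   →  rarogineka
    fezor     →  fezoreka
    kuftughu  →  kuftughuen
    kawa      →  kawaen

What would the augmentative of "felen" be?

feleneka

rarogin and kuftughu both have 3 vowels yet inflect differently (rarogineka, kuftughuen), so the number of vowels is not what conditions the rule; whether the stem ends in a vowel or a consonant is.
"felen" ends in a consonant. The stems ending in a consonant (rarogin → rarogineka, fezor → fezoreka) add -eka.
So felen → feleneka.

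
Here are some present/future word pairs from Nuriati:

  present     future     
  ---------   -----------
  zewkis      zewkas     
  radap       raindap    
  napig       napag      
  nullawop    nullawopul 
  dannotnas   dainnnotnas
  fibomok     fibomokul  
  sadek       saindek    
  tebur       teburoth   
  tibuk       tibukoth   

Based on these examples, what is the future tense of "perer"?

fibomok and sadek both end in -k yet inflect differently (fibomokul, saindek), so the final letter is not what conditions the rule; the last vowel is.
"perer" has last vowel 'e'. The one such stem in the data (sadek → saindek) inserts -in- after the first vowel (as do dannotnas, radap), so the same rule applies.
So perer → peinrer.

peinrer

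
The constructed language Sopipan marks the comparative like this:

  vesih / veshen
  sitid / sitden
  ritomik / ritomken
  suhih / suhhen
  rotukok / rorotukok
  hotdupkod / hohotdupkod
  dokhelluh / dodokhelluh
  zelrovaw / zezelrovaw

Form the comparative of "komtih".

ritomik and rotukok both end in -k yet inflect differently (ritomken, rorotukok), so the final letter is not what conditions the rule; the last vowel is.
"komtih" has last vowel 'i'. The stems whose last vowel is 'i' (vesih → veshen, sitid → sitden, ritomik → ritomken) delete the last vowel and add -en.
The other pattern: stems whose last vowel is 'a', 'o' or 'u' repeat the first consonant+vowel as a prefix.
So komtih → komthen.

komthen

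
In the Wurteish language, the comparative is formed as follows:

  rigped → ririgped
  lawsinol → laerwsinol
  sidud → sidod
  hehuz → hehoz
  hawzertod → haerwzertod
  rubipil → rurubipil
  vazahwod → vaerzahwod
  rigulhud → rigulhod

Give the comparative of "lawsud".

lawsod

vazahwod and sidud both end in -d yet inflect differently (vaerzahwod, sidod), so the final letter is not what conditions the rule; the last vowel is.
"lawsud" has last vowel 'u'. The stems whose last vowel is 'u' (hehuz → hehoz, sidud → sidod, rigulhud → rigulhod) change the last vowel to 'o'.
The other patterns: stems whose last vowel is 'o' insert -er- after the first vowel; stems whose last vowel is 'e' or 'i' repeat the first consonant+vowel as a prefix.
So lawsud → lawsod.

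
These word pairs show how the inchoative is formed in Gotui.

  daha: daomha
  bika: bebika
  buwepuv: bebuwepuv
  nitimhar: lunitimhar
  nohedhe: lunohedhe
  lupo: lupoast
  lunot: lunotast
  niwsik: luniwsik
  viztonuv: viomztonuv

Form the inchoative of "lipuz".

daha and bika both end in -a yet inflect differently (daomha, bebika), so the final letter is not what conditions the rule; the first letter is.
"lipuz" begins with l-. The stems beginning with l- (lupo → lupoast, lunot → lunotast) add -ast.
So lipuz → lipuzast.

lipuzast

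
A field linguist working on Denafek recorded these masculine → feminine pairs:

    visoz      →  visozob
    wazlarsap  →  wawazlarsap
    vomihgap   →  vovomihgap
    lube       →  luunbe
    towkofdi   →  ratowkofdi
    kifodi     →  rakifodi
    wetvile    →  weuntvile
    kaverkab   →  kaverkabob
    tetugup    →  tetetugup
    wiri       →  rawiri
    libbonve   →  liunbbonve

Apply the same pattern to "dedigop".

wazlarsap and kaverkab both have last vowel 'a' yet inflect differently (wawazlarsap, kaverkabob), so the last vowel is not what conditions the rule; the final letter is.
"dedigop" ends in -p. The stems ending in -p (wazlarsap → wawazlarsap, vomihgap → vovomihgap, tetugup → tetetugup) repeat the first consonant+vowel as a prefix.
The other patterns: stems ending in -i add the prefix ra-; stems ending in -e insert -un- after the first vowel; stems ending in -b or -z add -ob.
So dedigop → dededigop.

dededigop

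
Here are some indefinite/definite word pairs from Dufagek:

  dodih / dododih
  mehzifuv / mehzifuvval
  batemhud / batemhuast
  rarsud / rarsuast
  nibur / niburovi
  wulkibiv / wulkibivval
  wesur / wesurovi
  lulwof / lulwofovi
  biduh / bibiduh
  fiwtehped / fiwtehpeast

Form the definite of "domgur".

domgurovi

wulkibiv and dodih both have last vowel 'i' yet inflect differently (wulkibivval, dododih), so the last vowel is not what conditions the rule; the final letter is.
"domgur" ends in -r. The stems ending in -r (wesur → wesurovi, nibur → niburovi) add -ovi.
The other patterns: stems ending in -v double the final consonant and add -al; stems ending in -h repeat the first consonant+vowel as a prefix; stems ending in -d drop the final letter and add -ast.
So domgur → domgurovi.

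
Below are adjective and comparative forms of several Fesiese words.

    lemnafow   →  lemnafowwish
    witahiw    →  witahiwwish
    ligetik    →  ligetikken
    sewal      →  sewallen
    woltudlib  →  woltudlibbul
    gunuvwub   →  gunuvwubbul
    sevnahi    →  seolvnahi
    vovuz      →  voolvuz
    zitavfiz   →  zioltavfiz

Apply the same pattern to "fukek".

fukekken

witahiw and ligetik both have last vowel 'i' yet inflect differently (witahiwwish, ligetikken), so the last vowel is not what conditions the rule; the final letter is.
"fukek" ends in -k. The one such stem in the data (ligetik → ligetikken) doubles the final consonant and adds -en (as does sewal), so the same rule applies.
The other patterns: stems ending in -w double the final consonant and add -ish; stems ending in -b double the final consonant and add -ul; stems ending in -i or -z insert -ol- after the first vowel.
So fukek → fukekken.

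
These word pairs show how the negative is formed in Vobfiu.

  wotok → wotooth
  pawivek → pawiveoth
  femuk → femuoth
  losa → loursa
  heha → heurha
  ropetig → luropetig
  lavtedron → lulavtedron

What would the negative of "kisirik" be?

wotok and lavtedron both have last vowel 'o' yet inflect differently (wotooth, lulavtedron), so the last vowel is not what conditions the rule; the final letter is.
"kisirik" ends in -k. The stems ending in -k (wotok → wotooth, pawivek → pawiveoth, femuk → femuoth) drop the final letter and add -oth.
The other patterns: stems ending in -a insert -ur- after the first vowel; stems ending in -g or -n add the prefix lu-.
So kisirik → kisirioth.

kisirioth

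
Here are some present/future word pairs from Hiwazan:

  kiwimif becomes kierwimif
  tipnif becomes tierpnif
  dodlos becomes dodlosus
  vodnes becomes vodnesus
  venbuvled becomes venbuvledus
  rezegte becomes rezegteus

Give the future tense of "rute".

tipnif and dodlos both have 2 vowels yet inflect differently (tierpnif, dodlosus), so the number of vowels is not what conditions the rule; the final letter is.
"rute" ends in -e. The one such stem in the data (rezegte → rezegteus) adds -us, so the same rule applies.
So rute → ruteus.

ruteus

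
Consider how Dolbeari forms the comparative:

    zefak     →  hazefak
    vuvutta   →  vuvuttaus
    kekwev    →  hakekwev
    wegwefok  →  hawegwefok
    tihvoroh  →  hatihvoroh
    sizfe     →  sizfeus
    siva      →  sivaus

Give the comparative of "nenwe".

zefak and vuvutta both have last vowel 'a' yet inflect differently (hazefak, vuvuttaus), so the last vowel is not what conditions the rule; whether the stem ends in a vowel or a consonant is.
"nenwe" ends in a vowel. The stems ending in a vowel (vuvutta → vuvuttaus, sizfe → sizfeus, siva → sivaus) add -us.
The other pattern: stems ending in a consonant add the prefix ha-.
So nenwe → nenweus.

nenweus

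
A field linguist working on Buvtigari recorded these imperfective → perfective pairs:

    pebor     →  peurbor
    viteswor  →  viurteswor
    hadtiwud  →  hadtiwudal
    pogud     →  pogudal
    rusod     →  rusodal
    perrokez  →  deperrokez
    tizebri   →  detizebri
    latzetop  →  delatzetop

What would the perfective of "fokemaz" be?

defokemaz

pebor and rusod both have last vowel 'o' yet inflect differently (peurbor, rusodal), so the last vowel is not what conditions the rule; the final letter is.
"fokemaz" ends in -z. The one such stem in the data (perrokez → deperrokez) adds the prefix de-, so the same rule applies.
So fokemaz → defokemaz.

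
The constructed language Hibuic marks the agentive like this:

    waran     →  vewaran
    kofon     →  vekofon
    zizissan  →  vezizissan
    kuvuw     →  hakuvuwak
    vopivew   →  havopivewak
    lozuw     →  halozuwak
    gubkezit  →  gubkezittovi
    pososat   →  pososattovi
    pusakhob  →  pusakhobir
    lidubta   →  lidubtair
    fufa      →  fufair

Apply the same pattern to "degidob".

waran and pososat both have last vowel 'a' yet inflect differently (vewaran, pososattovi), so the last vowel is not what conditions the rule; the final letter is.
"degidob" ends in -b. The one such stem in the data (pusakhob → pusakhobir) adds -ir, so the same rule applies.
So degidob → degidobir.

degidobir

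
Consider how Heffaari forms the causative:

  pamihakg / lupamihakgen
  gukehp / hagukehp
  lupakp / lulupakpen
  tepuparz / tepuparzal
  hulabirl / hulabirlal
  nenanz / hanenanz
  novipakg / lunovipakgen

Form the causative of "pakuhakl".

lupakuhaklen

lupakp and gukehp both end in -p yet inflect differently (lulupakpen, hagukehp), so the final letter is not what conditions the rule; the second-to-last letter is.
"pakuhakl" has second-to-last letter 'k'. The stems whose second-to-last letter is 'k' (novipakg → lunovipakgen, lupakp → lulupakpen, pamihakg → lupamihakgen) add lu- … -en around the stem.
So pakuhakl → lupakuhaklen.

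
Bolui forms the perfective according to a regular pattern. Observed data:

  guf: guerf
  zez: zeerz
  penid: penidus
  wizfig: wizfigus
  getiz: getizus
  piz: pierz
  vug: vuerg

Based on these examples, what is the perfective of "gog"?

goerg

vug and wizfig both end in -g yet inflect differently (vuerg, wizfigus), so the final letter is not what conditions the rule; the number of vowels is.
"gog" has 1 vowel. The stems with 1 vowel (guf → guerf, vug → vuerg, piz → pierz) insert -er- after the first vowel.
So gog → goerg.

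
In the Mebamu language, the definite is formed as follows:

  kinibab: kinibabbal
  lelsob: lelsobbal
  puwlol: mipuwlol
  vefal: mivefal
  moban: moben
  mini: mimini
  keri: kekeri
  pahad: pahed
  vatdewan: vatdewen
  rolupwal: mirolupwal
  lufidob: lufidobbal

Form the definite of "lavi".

puwlol and lelsob both have last vowel 'o' yet inflect differently (mipuwlol, lelsobbal), so the last vowel is not what conditions the rule; the final letter is.
"lavi" ends in -i. The stems ending in -i (mini → mimini, keri → kekeri) repeat the first consonant+vowel as a prefix.
The other patterns: stems ending in -l add the prefix mi-; stems ending in -b double the final consonant and add -al; stems ending in -d or -n change the last vowel to 'e'.
So lavi → lalavi.

lalavi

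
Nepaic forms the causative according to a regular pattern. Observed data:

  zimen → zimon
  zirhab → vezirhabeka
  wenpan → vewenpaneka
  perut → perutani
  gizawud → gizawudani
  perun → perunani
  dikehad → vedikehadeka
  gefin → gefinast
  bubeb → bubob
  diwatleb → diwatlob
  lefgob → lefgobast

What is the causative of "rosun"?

gizawud and dikehad both end in -d yet inflect differently (gizawudani, vedikehadeka), so the final letter is not what conditions the rule; the last vowel is.
"rosun" has last vowel 'u'. The stems whose last vowel is 'u' (perun → perunani, gizawud → gizawudani, perut → perutani) add -ani.
The other patterns: stems whose last vowel is 'a' add ve- … -eka around the stem; stems whose last vowel is 'i' or 'o' add -ast; stems whose last vowel is 'e' change the last vowel to 'o'.
So rosun → rosunani.

rosunani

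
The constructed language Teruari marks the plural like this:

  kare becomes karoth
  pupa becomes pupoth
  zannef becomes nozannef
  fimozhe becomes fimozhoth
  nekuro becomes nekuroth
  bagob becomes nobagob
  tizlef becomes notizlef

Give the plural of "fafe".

nekuro and bagob both have last vowel 'o' yet inflect differently (nekuroth, nobagob), so the last vowel is not what conditions the rule; whether the stem ends in a vowel or a consonant is.
"fafe" ends in a vowel. The stems ending in a vowel (pupa → pupoth, nekuro → nekuroth, kare → karoth) drop the final letter and add -oth.
So fafe → fafoth.

fafoth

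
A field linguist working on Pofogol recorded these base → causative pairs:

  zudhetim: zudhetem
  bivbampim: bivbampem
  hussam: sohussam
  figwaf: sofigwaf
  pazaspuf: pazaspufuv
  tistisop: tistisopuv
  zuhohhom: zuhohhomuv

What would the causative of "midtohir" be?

midtoher

zudhetim and hussam both end in -m yet inflect differently (zudhetem, sohussam), so the final letter is not what conditions the rule; the last vowel is.
"midtohir" has last vowel 'i'. The stems whose last vowel is 'i' (zudhetim → zudhetem, bivbampim → bivbampem) change the last vowel to 'e'.
The other patterns: stems whose last vowel is 'a' add the prefix so-; stems whose last vowel is 'o' or 'u' add -uv.
So midtohir → midtoher.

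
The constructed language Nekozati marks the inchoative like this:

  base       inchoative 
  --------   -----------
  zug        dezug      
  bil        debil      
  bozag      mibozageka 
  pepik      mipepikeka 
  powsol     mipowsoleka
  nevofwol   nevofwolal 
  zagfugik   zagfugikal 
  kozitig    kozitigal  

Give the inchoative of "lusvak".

zug and bozag both end in -g yet inflect differently (dezug, mibozageka), so the final letter is not what conditions the rule; the number of vowels is.
"lusvak" has 2 vowels. The stems with 2 vowels (bozag → mibozageka, pepik → mipepikeka, powsol → mipowsoleka) add mi- … -eka around the stem.
The other patterns: stems with 1 vowel add the prefix de-; stems with 3 vowels add -al.
So lusvak → milusvakeka.

milusvakeka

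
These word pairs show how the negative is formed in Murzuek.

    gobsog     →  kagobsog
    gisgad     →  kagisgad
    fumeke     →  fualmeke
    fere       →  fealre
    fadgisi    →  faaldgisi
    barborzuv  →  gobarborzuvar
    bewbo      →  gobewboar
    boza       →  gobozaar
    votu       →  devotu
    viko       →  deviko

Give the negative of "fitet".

fialtet

"fitet" begins with f-. The stems beginning with f- (fumeke → fualmeke, fere → fealre, fadgisi → faaldgisi) insert -al- after the first vowel.
The other patterns: stems beginning with g- add the prefix ka-; stems beginning with b- add go- … -ar around the stem; stems beginning with v- add the prefix de-.
So fitet → fialtet.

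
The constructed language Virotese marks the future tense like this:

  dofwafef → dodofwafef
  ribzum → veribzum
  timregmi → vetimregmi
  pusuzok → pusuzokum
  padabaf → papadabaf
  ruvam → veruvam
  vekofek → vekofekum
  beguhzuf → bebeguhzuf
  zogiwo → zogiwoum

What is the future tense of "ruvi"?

beguhzuf and ribzum both have last vowel 'u' yet inflect differently (bebeguhzuf, veribzum), so the last vowel is not what conditions the rule; the final letter is.
"ruvi" ends in -i. The one such stem in the data (timregmi → vetimregmi) adds the prefix ve-, so the same rule applies.
So ruvi → veruvi.

veruvi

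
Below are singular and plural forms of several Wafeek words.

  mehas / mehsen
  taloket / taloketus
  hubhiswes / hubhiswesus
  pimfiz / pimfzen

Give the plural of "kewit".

kewten

"kewit" has last vowel 'i'. The one such stem in the data (pimfiz → pimfzen) deletes the last vowel and adds -en (as does mehas), so the same rule applies.
The other pattern: stems whose last vowel is 'e' add -us.
So kewit → kewten.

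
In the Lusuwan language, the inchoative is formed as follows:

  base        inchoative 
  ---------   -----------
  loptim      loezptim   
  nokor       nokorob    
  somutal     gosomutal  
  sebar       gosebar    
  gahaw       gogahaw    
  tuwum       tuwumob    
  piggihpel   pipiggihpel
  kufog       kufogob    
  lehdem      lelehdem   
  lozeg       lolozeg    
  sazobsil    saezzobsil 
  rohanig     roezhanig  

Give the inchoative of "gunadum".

nokor and sebar both end in -r yet inflect differently (nokorob, gosebar), so the final letter is not what conditions the rule; the last vowel is.
"gunadum" has last vowel 'u'. The one such stem in the data (tuwum → tuwumob) adds -ob, so the same rule applies.
So gunadum → gunadumob.

gunadumob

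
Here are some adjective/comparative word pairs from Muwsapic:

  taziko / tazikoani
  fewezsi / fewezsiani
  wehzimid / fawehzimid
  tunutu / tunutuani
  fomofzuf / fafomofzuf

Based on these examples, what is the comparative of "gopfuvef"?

fewezsi and wehzimid both have last vowel 'i' yet inflect differently (fewezsiani, fawehzimid), so the last vowel is not what conditions the rule; whether the stem ends in a vowel or a consonant is.
"gopfuvef" ends in a consonant. The stems ending in a consonant (wehzimid → fawehzimid, fomofzuf → fafomofzuf) add the prefix fa-.
The other pattern: stems ending in a vowel add -ani.
So gopfuvef → fagopfuvef.

fagopfuvef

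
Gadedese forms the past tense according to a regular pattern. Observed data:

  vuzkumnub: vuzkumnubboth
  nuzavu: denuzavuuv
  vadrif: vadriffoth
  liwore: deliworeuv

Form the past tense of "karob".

karobboth

"karob" ends in a consonant. The stems ending in a consonant (vadrif → vadriffoth, vuzkumnub → vuzkumnubboth) double the final consonant and add -oth.
The other pattern: stems ending in a vowel add de- … -uv around the stem.
So karob → karobboth.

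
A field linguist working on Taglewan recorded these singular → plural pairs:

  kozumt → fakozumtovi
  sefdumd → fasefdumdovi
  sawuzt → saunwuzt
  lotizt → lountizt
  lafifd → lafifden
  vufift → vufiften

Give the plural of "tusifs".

tusifsen

"tusifs" has second-to-last letter 'f'. The stems whose second-to-last letter is 'f' (lafifd → lafifden, vufift → vufiften) add -en.
The other patterns: stems whose second-to-last letter is 'm' add fa- … -ovi around the stem; stems whose second-to-last letter is 'z' insert -un- after the first vowel.
So tusifs → tusifsen.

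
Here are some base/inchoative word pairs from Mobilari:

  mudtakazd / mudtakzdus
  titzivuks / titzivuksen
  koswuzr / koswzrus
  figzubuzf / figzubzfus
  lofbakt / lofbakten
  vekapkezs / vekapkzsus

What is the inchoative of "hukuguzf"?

vekapkezs and titzivuks both end in -s yet inflect differently (vekapkzsus, titzivuksen), so the final letter is not what conditions the rule; the second-to-last letter is.
"hukuguzf" has second-to-last letter 'z'. The stems whose second-to-last letter is 'z' (vekapkezs → vekapkzsus, mudtakazd → mudtakzdus, figzubuzf → figzubzfus) delete the last vowel and add -us.
The other pattern: stems whose second-to-last letter is 'k' add -en.
So hukuguzf → hukugzfus.

hukugzfus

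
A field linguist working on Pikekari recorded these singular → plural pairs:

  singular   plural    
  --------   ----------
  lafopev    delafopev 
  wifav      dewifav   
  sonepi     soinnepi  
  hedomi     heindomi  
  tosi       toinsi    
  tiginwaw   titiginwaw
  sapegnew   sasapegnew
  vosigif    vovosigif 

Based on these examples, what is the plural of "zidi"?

wifav and tiginwaw both have last vowel 'a' yet inflect differently (dewifav, titiginwaw), so the last vowel is not what conditions the rule; the final letter is.
"zidi" ends in -i. The stems ending in -i (sonepi → soinnepi, hedomi → heindomi, tosi → toinsi) insert -in- after the first vowel.
So zidi → ziindi.

ziindi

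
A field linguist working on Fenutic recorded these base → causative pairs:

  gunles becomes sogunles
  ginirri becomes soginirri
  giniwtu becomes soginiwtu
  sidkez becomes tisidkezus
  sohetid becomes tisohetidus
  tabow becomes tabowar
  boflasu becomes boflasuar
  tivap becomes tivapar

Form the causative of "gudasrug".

giniwtu and boflasu both end in -u yet inflect differently (soginiwtu, boflasuar), so the final letter is not what conditions the rule; the first letter is.
"gudasrug" begins with g-. The stems beginning with g- (gunles → sogunles, ginirri → soginirri, giniwtu → soginiwtu) add the prefix so-.
So gudasrug → sogudasrug.

sogudasrug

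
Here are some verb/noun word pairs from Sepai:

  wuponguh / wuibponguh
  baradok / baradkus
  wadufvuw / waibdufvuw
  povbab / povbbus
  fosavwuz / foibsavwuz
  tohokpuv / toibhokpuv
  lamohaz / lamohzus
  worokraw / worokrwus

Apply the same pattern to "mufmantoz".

"mufmantoz" has last vowel 'o'. The one such stem in the data (baradok → baradkus) deletes the last vowel and adds -us (as do worokraw, lamohaz), so the same rule applies.
So mufmantoz → mufmantzus.

mufmantzus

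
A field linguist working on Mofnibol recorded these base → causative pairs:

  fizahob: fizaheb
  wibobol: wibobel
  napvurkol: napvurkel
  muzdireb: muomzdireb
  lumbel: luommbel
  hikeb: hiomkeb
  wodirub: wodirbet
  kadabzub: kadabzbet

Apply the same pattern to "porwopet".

fizahob and muzdireb both end in -b yet inflect differently (fizaheb, muomzdireb), so the final letter is not what conditions the rule; the last vowel is.
"porwopet" has last vowel 'e'. The stems whose last vowel is 'e' (muzdireb → muomzdireb, lumbel → luommbel, hikeb → hiomkeb) insert -om- after the first vowel.
The other patterns: stems whose last vowel is 'o' change the last vowel to 'e'; stems whose last vowel is 'u' delete the last vowel and add -et.
So porwopet → poomrwopet.

poomrwopet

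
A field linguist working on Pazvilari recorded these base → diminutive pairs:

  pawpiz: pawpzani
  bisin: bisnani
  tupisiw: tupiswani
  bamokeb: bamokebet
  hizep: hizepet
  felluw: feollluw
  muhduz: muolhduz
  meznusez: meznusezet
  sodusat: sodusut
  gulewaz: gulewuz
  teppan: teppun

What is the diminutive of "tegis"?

meznusez and pawpiz both end in -z yet inflect differently (meznusezet, pawpzani), so the final letter is not what conditions the rule; the last vowel is.
"tegis" has last vowel 'i'. The stems whose last vowel is 'i' (tupisiw → tupiswani, pawpiz → pawpzani, bisin → bisnani) delete the last vowel and add -ani.
The other patterns: stems whose last vowel is 'e' add -et; stems whose last vowel is 'a' change the last vowel to 'u'; stems whose last vowel is 'u' insert -ol- after the first vowel.
So tegis → tegsani.

tegsani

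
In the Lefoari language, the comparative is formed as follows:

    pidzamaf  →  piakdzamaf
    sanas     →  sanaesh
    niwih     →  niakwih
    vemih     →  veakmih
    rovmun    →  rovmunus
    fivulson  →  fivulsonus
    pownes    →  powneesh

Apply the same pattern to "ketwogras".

ketwograesh

"ketwogras" ends in -s. The stems ending in -s (pownes → powneesh, sanas → sanaesh) drop the final letter and add -esh.
The other patterns: stems ending in -f or -h insert -ak- after the first vowel; stems ending in -n add -us.
So ketwogras → ketwograesh.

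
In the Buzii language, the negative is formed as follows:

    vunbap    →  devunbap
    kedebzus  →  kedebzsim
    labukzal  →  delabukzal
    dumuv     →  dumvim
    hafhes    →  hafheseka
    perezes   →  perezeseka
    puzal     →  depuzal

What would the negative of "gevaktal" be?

hafhes and kedebzus both end in -s yet inflect differently (hafheseka, kedebzsim), so the final letter is not what conditions the rule; the last vowel is.
"gevaktal" has last vowel 'a'. The stems whose last vowel is 'a' (puzal → depuzal, vunbap → devunbap, labukzal → delabukzal) add the prefix de-.
So gevaktal → degevaktal.

degevaktal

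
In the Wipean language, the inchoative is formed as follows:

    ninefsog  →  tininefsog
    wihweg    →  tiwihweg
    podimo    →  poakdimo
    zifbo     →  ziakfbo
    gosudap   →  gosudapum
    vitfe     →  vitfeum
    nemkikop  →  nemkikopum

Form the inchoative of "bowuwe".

bowuweum

ninefsog and podimo both have last vowel 'o' yet inflect differently (tininefsog, poakdimo), so the last vowel is not what conditions the rule; the final letter is.
"bowuwe" ends in -e. The one such stem in the data (vitfe → vitfeum) adds -um, so the same rule applies.
The other patterns: stems ending in -g add the prefix ti-; stems ending in -o insert -ak- after the first vowel.
So bowuwe → bowuweum.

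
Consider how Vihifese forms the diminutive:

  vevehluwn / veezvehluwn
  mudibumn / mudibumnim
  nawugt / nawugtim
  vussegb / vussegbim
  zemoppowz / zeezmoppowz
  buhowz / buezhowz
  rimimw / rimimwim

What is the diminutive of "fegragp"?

"fegragp" has second-to-last letter 'g'. The stems whose second-to-last letter is 'g' (nawugt → nawugtim, vussegb → vussegbim) add -im.
So fegragp → fegragpim.

fegragpim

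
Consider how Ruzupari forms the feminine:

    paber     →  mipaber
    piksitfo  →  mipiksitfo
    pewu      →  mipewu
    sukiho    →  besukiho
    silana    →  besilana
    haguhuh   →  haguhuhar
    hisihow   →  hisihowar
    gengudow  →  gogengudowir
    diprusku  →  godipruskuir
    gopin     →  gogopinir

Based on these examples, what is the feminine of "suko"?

besuko

piksitfo and sukiho both end in -o yet inflect differently (mipiksitfo, besukiho), so the final letter is not what conditions the rule; the first letter is.
"suko" begins with s-. The stems beginning with s- (sukiho → besukiho, silana → besilana) add the prefix be-.
So suko → besuko.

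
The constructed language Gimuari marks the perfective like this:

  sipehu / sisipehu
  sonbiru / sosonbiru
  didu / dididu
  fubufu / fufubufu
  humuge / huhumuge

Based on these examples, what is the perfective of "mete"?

memete

Every pair shown (sipehu → sisipehu, sonbiru → sosonbiru, didu → dididu, …) follows the same rule: repeat the first consonant+vowel as a prefix.
So mete → memete.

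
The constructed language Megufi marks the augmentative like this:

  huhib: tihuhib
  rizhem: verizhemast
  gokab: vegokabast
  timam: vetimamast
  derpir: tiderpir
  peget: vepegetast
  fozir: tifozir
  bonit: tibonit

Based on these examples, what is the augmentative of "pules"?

vepulesast

huhib and gokab both end in -b yet inflect differently (tihuhib, vegokabast), so the final letter is not what conditions the rule; the last vowel is.
"pules" has last vowel 'e'. The stems whose last vowel is 'e' (peget → vepegetast, rizhem → verizhemast) add ve- … -ast around the stem.
The other pattern: stems whose last vowel is 'i' add the prefix ti-.
So pules → vepulesast.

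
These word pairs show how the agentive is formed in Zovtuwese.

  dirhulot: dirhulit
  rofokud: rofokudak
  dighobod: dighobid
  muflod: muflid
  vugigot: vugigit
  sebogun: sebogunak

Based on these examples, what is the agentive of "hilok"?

muflod and rofokud both end in -d yet inflect differently (muflid, rofokudak), so the final letter is not what conditions the rule; the last vowel is.
"hilok" has last vowel 'o'. The stems whose last vowel is 'o' (muflod → muflid, dighobod → dighobid, dirhulot → dirhulit) change the last vowel to 'i'.
The other pattern: stems whose last vowel is 'u' add -ak.
So hilok → hilik.

hilik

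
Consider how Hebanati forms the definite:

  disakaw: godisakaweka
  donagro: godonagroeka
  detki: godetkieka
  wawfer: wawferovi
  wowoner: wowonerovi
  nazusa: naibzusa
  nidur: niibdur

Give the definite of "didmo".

"didmo" begins with d-. The stems beginning with d- (disakaw → godisakaweka, donagro → godonagroeka, detki → godetkieka) add go- … -eka around the stem.
The other patterns: stems beginning with w- add -ovi; stems beginning with n- insert -ib- after the first vowel.
So didmo → godidmoeka.

godidmoeka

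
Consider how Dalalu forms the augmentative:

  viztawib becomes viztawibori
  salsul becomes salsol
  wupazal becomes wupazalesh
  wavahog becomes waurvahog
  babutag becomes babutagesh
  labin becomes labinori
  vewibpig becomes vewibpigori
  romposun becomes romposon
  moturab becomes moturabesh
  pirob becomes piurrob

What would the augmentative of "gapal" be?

gapalesh

"gapal" has last vowel 'a'. The stems whose last vowel is 'a' (babutag → babutagesh, moturab → moturabesh, wupazal → wupazalesh) add -esh.
So gapal → gapalesh.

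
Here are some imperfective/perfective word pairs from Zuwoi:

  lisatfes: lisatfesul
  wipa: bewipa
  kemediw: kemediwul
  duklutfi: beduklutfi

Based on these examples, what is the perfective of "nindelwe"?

benindelwe

duklutfi and kemediw both have last vowel 'i' yet inflect differently (beduklutfi, kemediwul), so the last vowel is not what conditions the rule; whether the stem ends in a vowel or a consonant is.
"nindelwe" ends in a vowel. The stems ending in a vowel (duklutfi → beduklutfi, wipa → bewipa) add the prefix be-.
The other pattern: stems ending in a consonant add -ul.
So nindelwe → benindelwe.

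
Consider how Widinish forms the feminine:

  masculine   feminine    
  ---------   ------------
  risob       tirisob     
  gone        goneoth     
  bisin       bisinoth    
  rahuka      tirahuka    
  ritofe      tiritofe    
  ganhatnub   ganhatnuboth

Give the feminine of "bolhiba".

ritofe and gone both end in -e yet inflect differently (tiritofe, goneoth), so the final letter is not what conditions the rule; the first letter is.
"bolhiba" begins with b-. The one such stem in the data (bisin → bisinoth) adds -oth, so the same rule applies.
The other pattern: stems beginning with r- add the prefix ti-.
So bolhiba → bolhibaoth.

bolhibaoth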